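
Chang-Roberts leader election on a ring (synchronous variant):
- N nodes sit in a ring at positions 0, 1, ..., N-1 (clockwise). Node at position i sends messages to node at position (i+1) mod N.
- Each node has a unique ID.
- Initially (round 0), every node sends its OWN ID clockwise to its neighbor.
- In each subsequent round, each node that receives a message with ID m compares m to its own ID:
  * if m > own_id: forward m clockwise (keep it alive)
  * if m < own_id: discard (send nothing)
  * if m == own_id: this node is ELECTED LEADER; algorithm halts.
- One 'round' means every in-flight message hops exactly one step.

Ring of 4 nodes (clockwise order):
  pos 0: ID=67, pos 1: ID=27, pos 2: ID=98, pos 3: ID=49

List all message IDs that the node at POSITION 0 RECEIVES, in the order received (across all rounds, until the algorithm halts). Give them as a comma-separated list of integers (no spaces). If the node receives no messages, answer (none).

Round 1: pos1(id27) recv 67: fwd; pos2(id98) recv 27: drop; pos3(id49) recv 98: fwd; pos0(id67) recv 49: drop
Round 2: pos2(id98) recv 67: drop; pos0(id67) recv 98: fwd
Round 3: pos1(id27) recv 98: fwd
Round 4: pos2(id98) recv 98: ELECTED

Answer: 49,98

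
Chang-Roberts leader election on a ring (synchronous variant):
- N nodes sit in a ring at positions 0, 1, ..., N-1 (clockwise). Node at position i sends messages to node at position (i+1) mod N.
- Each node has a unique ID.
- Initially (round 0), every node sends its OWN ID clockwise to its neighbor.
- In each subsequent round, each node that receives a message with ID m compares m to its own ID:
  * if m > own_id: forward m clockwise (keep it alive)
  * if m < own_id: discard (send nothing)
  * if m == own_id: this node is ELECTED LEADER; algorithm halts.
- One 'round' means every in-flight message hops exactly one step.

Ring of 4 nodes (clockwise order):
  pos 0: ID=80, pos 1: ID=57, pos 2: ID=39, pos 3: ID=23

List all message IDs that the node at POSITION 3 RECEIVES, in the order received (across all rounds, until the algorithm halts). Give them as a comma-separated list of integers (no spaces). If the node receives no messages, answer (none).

Answer: 39,57,80

Derivation:
Round 1: pos1(id57) recv 80: fwd; pos2(id39) recv 57: fwd; pos3(id23) recv 39: fwd; pos0(id80) recv 23: drop
Round 2: pos2(id39) recv 80: fwd; pos3(id23) recv 57: fwd; pos0(id80) recv 39: drop
Round 3: pos3(id23) recv 80: fwd; pos0(id80) recv 57: drop
Round 4: pos0(id80) recv 80: ELECTED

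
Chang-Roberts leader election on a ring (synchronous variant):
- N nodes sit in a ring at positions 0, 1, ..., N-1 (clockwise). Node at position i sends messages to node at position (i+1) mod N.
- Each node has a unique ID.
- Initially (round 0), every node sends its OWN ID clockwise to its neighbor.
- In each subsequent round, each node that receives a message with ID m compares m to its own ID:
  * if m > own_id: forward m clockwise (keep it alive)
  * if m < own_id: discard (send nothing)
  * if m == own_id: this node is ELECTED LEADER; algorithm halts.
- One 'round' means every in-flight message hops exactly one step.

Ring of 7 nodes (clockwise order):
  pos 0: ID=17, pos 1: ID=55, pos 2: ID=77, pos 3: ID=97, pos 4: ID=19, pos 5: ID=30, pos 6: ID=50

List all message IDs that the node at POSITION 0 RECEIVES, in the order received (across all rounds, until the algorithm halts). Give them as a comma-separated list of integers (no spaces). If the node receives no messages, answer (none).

Round 1: pos1(id55) recv 17: drop; pos2(id77) recv 55: drop; pos3(id97) recv 77: drop; pos4(id19) recv 97: fwd; pos5(id30) recv 19: drop; pos6(id50) recv 30: drop; pos0(id17) recv 50: fwd
Round 2: pos5(id30) recv 97: fwd; pos1(id55) recv 50: drop
Round 3: pos6(id50) recv 97: fwd
Round 4: pos0(id17) recv 97: fwd
Round 5: pos1(id55) recv 97: fwd
Round 6: pos2(id77) recv 97: fwd
Round 7: pos3(id97) recv 97: ELECTED

Answer: 50,97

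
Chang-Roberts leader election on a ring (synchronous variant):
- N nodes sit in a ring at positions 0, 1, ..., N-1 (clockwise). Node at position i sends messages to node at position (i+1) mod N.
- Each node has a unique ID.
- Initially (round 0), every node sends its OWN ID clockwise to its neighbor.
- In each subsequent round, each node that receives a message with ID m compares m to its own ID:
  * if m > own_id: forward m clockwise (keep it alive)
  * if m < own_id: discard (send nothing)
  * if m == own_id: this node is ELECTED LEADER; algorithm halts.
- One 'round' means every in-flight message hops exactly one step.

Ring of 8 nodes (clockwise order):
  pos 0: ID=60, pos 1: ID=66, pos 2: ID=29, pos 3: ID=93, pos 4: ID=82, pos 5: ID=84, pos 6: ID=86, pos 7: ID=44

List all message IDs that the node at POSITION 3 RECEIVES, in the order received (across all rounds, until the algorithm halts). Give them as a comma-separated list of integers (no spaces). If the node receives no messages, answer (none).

Round 1: pos1(id66) recv 60: drop; pos2(id29) recv 66: fwd; pos3(id93) recv 29: drop; pos4(id82) recv 93: fwd; pos5(id84) recv 82: drop; pos6(id86) recv 84: drop; pos7(id44) recv 86: fwd; pos0(id60) recv 44: drop
Round 2: pos3(id93) recv 66: drop; pos5(id84) recv 93: fwd; pos0(id60) recv 86: fwd
Round 3: pos6(id86) recv 93: fwd; pos1(id66) recv 86: fwd
Round 4: pos7(id44) recv 93: fwd; pos2(id29) recv 86: fwd
Round 5: pos0(id60) recv 93: fwd; pos3(id93) recv 86: drop
Round 6: pos1(id66) recv 93: fwd
Round 7: pos2(id29) recv 93: fwd
Round 8: pos3(id93) recv 93: ELECTED

Answer: 29,66,86,93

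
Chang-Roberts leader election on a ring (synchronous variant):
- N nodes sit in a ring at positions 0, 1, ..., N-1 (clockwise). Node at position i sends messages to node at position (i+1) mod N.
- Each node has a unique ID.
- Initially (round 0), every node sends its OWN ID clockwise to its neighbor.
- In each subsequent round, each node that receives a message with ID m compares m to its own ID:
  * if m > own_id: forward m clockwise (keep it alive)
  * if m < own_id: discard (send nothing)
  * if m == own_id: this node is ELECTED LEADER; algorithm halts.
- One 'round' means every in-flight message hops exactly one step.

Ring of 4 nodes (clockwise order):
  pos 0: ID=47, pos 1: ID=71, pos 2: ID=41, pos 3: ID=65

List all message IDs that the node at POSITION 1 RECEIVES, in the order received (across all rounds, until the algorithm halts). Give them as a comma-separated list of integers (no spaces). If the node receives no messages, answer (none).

Round 1: pos1(id71) recv 47: drop; pos2(id41) recv 71: fwd; pos3(id65) recv 41: drop; pos0(id47) recv 65: fwd
Round 2: pos3(id65) recv 71: fwd; pos1(id71) recv 65: drop
Round 3: pos0(id47) recv 71: fwd
Round 4: pos1(id71) recv 71: ELECTED

Answer: 47,65,71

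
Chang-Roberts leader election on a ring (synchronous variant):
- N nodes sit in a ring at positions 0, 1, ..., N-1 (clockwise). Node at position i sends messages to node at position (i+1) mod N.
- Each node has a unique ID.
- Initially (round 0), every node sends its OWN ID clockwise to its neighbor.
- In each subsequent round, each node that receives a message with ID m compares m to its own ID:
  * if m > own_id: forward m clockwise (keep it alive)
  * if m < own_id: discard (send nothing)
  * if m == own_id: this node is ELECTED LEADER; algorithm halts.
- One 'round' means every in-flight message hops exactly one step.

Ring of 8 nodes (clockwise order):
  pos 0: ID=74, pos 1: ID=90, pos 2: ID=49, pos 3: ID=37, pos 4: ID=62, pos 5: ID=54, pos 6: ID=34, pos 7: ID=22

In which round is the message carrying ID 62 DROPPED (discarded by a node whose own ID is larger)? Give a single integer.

Answer: 4

Derivation:
Round 1: pos1(id90) recv 74: drop; pos2(id49) recv 90: fwd; pos3(id37) recv 49: fwd; pos4(id62) recv 37: drop; pos5(id54) recv 62: fwd; pos6(id34) recv 54: fwd; pos7(id22) recv 34: fwd; pos0(id74) recv 22: drop
Round 2: pos3(id37) recv 90: fwd; pos4(id62) recv 49: drop; pos6(id34) recv 62: fwd; pos7(id22) recv 54: fwd; pos0(id74) recv 34: drop
Round 3: pos4(id62) recv 90: fwd; pos7(id22) recv 62: fwd; pos0(id74) recv 54: drop
Round 4: pos5(id54) recv 90: fwd; pos0(id74) recv 62: drop
Round 5: pos6(id34) recv 90: fwd
Round 6: pos7(id22) recv 90: fwd
Round 7: pos0(id74) recv 90: fwd
Round 8: pos1(id90) recv 90: ELECTED
Message ID 62 originates at pos 4; dropped at pos 0 in round 4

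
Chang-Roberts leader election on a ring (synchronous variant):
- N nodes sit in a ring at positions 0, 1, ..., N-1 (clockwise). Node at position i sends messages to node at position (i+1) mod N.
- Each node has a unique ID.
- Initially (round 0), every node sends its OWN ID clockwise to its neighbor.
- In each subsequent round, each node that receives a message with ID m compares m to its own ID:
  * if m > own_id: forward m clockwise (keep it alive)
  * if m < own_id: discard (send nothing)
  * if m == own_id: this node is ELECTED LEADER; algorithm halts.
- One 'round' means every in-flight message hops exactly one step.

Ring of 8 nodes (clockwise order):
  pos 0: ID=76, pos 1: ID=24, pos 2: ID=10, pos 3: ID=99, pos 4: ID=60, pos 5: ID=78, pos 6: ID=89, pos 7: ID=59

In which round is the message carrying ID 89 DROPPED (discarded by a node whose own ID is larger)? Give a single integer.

Answer: 5

Derivation:
Round 1: pos1(id24) recv 76: fwd; pos2(id10) recv 24: fwd; pos3(id99) recv 10: drop; pos4(id60) recv 99: fwd; pos5(id78) recv 60: drop; pos6(id89) recv 78: drop; pos7(id59) recv 89: fwd; pos0(id76) recv 59: drop
Round 2: pos2(id10) recv 76: fwd; pos3(id99) recv 24: drop; pos5(id78) recv 99: fwd; pos0(id76) recv 89: fwd
Round 3: pos3(id99) recv 76: drop; pos6(id89) recv 99: fwd; pos1(id24) recv 89: fwd
Round 4: pos7(id59) recv 99: fwd; pos2(id10) recv 89: fwd
Round 5: pos0(id76) recv 99: fwd; pos3(id99) recv 89: drop
Round 6: pos1(id24) recv 99: fwd
Round 7: pos2(id10) recv 99: fwd
Round 8: pos3(id99) recv 99: ELECTED
Message ID 89 originates at pos 6; dropped at pos 3 in round 5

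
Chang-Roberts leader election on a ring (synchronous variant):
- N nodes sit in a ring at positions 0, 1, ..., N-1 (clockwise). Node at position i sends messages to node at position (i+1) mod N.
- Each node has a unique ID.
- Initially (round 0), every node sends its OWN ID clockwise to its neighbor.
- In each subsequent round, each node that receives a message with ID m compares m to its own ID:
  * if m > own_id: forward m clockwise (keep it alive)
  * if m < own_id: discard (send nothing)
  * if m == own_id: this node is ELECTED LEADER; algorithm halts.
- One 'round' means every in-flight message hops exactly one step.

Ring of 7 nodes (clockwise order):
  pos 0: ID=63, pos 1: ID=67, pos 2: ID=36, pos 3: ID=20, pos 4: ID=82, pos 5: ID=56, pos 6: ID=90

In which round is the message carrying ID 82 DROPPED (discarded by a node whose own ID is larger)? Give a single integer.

Answer: 2

Derivation:
Round 1: pos1(id67) recv 63: drop; pos2(id36) recv 67: fwd; pos3(id20) recv 36: fwd; pos4(id82) recv 20: drop; pos5(id56) recv 82: fwd; pos6(id90) recv 56: drop; pos0(id63) recv 90: fwd
Round 2: pos3(id20) recv 67: fwd; pos4(id82) recv 36: drop; pos6(id90) recv 82: drop; pos1(id67) recv 90: fwd
Round 3: pos4(id82) recv 67: drop; pos2(id36) recv 90: fwd
Round 4: pos3(id20) recv 90: fwd
Round 5: pos4(id82) recv 90: fwd
Round 6: pos5(id56) recv 90: fwd
Round 7: pos6(id90) recv 90: ELECTED
Message ID 82 originates at pos 4; dropped at pos 6 in round 2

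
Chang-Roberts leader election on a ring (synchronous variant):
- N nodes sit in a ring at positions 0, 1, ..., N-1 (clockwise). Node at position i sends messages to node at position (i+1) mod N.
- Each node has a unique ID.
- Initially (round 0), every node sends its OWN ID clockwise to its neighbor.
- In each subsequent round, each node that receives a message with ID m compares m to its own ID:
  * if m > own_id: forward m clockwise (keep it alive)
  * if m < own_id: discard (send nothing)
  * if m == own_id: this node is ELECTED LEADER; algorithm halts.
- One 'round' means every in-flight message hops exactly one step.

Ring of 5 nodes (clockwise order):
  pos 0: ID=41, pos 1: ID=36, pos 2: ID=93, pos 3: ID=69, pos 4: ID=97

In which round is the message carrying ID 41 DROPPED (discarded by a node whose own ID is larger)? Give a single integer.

Answer: 2

Derivation:
Round 1: pos1(id36) recv 41: fwd; pos2(id93) recv 36: drop; pos3(id69) recv 93: fwd; pos4(id97) recv 69: drop; pos0(id41) recv 97: fwd
Round 2: pos2(id93) recv 41: drop; pos4(id97) recv 93: drop; pos1(id36) recv 97: fwd
Round 3: pos2(id93) recv 97: fwd
Round 4: pos3(id69) recv 97: fwd
Round 5: pos4(id97) recv 97: ELECTED
Message ID 41 originates at pos 0; dropped at pos 2 in round 2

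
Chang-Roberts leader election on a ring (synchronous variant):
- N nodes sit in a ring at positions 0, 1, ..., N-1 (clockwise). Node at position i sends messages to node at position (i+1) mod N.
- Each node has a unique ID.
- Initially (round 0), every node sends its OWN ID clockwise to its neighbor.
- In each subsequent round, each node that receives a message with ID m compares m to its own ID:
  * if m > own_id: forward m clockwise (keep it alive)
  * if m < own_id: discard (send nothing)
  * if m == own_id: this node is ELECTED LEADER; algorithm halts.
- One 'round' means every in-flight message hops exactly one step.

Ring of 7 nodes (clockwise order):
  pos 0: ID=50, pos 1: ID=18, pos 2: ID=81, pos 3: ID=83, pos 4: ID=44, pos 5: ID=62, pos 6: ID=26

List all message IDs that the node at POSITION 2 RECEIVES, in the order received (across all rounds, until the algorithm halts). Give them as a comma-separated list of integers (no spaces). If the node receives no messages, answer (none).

Answer: 18,50,62,83

Derivation:
Round 1: pos1(id18) recv 50: fwd; pos2(id81) recv 18: drop; pos3(id83) recv 81: drop; pos4(id44) recv 83: fwd; pos5(id62) recv 44: drop; pos6(id26) recv 62: fwd; pos0(id50) recv 26: drop
Round 2: pos2(id81) recv 50: drop; pos5(id62) recv 83: fwd; pos0(id50) recv 62: fwd
Round 3: pos6(id26) recv 83: fwd; pos1(id18) recv 62: fwd
Round 4: pos0(id50) recv 83: fwd; pos2(id81) recv 62: drop
Round 5: pos1(id18) recv 83: fwd
Round 6: pos2(id81) recv 83: fwd
Round 7: pos3(id83) recv 83: ELECTED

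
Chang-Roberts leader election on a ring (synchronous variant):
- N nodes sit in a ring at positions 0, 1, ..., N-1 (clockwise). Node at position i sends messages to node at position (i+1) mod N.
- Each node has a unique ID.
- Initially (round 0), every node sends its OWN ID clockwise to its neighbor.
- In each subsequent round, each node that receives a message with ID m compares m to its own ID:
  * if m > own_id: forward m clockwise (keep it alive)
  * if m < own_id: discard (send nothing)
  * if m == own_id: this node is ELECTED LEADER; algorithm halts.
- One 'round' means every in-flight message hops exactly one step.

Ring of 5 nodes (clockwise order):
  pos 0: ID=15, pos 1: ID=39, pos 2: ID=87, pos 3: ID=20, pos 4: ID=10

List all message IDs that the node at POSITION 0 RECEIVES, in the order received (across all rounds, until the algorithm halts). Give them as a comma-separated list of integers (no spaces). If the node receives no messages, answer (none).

Answer: 10,20,87

Derivation:
Round 1: pos1(id39) recv 15: drop; pos2(id87) recv 39: drop; pos3(id20) recv 87: fwd; pos4(id10) recv 20: fwd; pos0(id15) recv 10: drop
Round 2: pos4(id10) recv 87: fwd; pos0(id15) recv 20: fwd
Round 3: pos0(id15) recv 87: fwd; pos1(id39) recv 20: drop
Round 4: pos1(id39) recv 87: fwd
Round 5: pos2(id87) recv 87: ELECTED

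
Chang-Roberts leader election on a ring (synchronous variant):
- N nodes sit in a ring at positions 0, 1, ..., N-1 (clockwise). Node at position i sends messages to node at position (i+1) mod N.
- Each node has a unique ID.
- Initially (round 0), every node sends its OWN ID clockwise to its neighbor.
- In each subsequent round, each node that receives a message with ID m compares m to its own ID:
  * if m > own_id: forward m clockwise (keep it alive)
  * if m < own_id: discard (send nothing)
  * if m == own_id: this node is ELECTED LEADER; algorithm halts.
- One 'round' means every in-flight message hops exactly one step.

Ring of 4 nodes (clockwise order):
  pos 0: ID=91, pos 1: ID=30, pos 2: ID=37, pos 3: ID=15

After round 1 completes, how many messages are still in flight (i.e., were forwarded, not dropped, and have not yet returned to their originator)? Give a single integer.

Answer: 2

Derivation:
Round 1: pos1(id30) recv 91: fwd; pos2(id37) recv 30: drop; pos3(id15) recv 37: fwd; pos0(id91) recv 15: drop
After round 1: 2 messages still in flight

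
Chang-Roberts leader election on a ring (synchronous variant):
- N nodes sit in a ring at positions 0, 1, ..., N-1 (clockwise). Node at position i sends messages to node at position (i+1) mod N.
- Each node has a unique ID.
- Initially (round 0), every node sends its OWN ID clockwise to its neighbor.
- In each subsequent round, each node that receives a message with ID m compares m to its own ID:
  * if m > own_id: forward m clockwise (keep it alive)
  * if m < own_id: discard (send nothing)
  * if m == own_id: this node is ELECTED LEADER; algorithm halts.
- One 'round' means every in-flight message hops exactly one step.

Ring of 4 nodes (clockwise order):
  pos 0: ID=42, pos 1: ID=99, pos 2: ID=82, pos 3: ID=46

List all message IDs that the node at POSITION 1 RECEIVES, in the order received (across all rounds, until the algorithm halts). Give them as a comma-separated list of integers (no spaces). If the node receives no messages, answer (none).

Round 1: pos1(id99) recv 42: drop; pos2(id82) recv 99: fwd; pos3(id46) recv 82: fwd; pos0(id42) recv 46: fwd
Round 2: pos3(id46) recv 99: fwd; pos0(id42) recv 82: fwd; pos1(id99) recv 46: drop
Round 3: pos0(id42) recv 99: fwd; pos1(id99) recv 82: drop
Round 4: pos1(id99) recv 99: ELECTED

Answer: 42,46,82,99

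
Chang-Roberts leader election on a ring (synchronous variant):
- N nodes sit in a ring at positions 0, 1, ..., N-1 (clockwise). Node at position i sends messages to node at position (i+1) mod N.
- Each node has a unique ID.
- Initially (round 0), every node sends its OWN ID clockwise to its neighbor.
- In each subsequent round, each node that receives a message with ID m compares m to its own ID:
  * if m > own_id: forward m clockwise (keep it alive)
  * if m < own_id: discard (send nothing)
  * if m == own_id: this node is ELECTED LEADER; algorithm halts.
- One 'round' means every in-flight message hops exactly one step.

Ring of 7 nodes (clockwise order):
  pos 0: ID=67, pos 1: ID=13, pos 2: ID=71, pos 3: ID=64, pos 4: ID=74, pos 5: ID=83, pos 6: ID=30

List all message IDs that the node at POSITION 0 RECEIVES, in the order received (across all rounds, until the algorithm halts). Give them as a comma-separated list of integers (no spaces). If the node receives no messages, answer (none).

Round 1: pos1(id13) recv 67: fwd; pos2(id71) recv 13: drop; pos3(id64) recv 71: fwd; pos4(id74) recv 64: drop; pos5(id83) recv 74: drop; pos6(id30) recv 83: fwd; pos0(id67) recv 30: drop
Round 2: pos2(id71) recv 67: drop; pos4(id74) recv 71: drop; pos0(id67) recv 83: fwd
Round 3: pos1(id13) recv 83: fwd
Round 4: pos2(id71) recv 83: fwd
Round 5: pos3(id64) recv 83: fwd
Round 6: pos4(id74) recv 83: fwd
Round 7: pos5(id83) recv 83: ELECTED

Answer: 30,83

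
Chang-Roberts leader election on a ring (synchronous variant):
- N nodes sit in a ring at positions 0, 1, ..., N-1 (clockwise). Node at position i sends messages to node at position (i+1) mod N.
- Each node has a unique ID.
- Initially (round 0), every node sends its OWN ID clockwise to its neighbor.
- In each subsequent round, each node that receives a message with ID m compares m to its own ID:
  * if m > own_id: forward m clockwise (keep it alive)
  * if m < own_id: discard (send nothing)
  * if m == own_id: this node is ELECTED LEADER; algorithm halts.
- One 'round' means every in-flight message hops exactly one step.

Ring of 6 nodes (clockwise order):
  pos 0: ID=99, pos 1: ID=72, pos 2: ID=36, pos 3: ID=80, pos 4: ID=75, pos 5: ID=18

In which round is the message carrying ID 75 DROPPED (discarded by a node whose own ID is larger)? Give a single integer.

Answer: 2

Derivation:
Round 1: pos1(id72) recv 99: fwd; pos2(id36) recv 72: fwd; pos3(id80) recv 36: drop; pos4(id75) recv 80: fwd; pos5(id18) recv 75: fwd; pos0(id99) recv 18: drop
Round 2: pos2(id36) recv 99: fwd; pos3(id80) recv 72: drop; pos5(id18) recv 80: fwd; pos0(id99) recv 75: drop
Round 3: pos3(id80) recv 99: fwd; pos0(id99) recv 80: drop
Round 4: pos4(id75) recv 99: fwd
Round 5: pos5(id18) recv 99: fwd
Round 6: pos0(id99) recv 99: ELECTED
Message ID 75 originates at pos 4; dropped at pos 0 in round 2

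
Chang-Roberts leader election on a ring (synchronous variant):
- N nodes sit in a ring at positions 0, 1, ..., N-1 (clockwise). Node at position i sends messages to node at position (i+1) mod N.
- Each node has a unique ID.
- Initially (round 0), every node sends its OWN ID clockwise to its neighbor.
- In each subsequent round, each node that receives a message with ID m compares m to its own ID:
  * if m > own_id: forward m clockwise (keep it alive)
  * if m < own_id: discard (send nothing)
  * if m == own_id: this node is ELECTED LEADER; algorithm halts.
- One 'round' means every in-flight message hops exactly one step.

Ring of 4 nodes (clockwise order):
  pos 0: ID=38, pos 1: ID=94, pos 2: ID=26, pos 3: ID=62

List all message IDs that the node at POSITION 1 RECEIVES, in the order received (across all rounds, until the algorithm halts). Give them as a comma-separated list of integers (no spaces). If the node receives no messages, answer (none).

Round 1: pos1(id94) recv 38: drop; pos2(id26) recv 94: fwd; pos3(id62) recv 26: drop; pos0(id38) recv 62: fwd
Round 2: pos3(id62) recv 94: fwd; pos1(id94) recv 62: drop
Round 3: pos0(id38) recv 94: fwd
Round 4: pos1(id94) recv 94: ELECTED

Answer: 38,62,94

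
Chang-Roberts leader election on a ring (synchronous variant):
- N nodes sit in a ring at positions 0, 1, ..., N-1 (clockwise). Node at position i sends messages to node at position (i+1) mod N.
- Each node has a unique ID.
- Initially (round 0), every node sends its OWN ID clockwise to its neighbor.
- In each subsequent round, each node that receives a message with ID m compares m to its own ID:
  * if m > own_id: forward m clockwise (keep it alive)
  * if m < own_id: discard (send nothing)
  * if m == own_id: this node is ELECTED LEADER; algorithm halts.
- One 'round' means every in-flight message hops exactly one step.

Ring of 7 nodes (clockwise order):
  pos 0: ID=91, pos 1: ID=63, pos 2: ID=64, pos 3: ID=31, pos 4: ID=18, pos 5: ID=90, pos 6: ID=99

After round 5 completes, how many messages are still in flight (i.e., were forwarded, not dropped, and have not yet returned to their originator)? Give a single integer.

Answer: 2

Derivation:
Round 1: pos1(id63) recv 91: fwd; pos2(id64) recv 63: drop; pos3(id31) recv 64: fwd; pos4(id18) recv 31: fwd; pos5(id90) recv 18: drop; pos6(id99) recv 90: drop; pos0(id91) recv 99: fwd
Round 2: pos2(id64) recv 91: fwd; pos4(id18) recv 64: fwd; pos5(id90) recv 31: drop; pos1(id63) recv 99: fwd
Round 3: pos3(id31) recv 91: fwd; pos5(id90) recv 64: drop; pos2(id64) recv 99: fwd
Round 4: pos4(id18) recv 91: fwd; pos3(id31) recv 99: fwd
Round 5: pos5(id90) recv 91: fwd; pos4(id18) recv 99: fwd
After round 5: 2 messages still in flight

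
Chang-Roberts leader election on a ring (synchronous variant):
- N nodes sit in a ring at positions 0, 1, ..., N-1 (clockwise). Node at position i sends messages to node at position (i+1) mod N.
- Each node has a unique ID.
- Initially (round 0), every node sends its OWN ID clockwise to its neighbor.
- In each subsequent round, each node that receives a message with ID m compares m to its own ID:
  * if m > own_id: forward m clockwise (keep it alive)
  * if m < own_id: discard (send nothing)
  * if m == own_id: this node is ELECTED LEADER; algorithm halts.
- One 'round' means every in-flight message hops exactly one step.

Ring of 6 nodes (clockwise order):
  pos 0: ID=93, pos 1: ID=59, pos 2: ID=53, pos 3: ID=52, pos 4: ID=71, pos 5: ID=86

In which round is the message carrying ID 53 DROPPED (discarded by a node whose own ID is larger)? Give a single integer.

Round 1: pos1(id59) recv 93: fwd; pos2(id53) recv 59: fwd; pos3(id52) recv 53: fwd; pos4(id71) recv 52: drop; pos5(id86) recv 71: drop; pos0(id93) recv 86: drop
Round 2: pos2(id53) recv 93: fwd; pos3(id52) recv 59: fwd; pos4(id71) recv 53: drop
Round 3: pos3(id52) recv 93: fwd; pos4(id71) recv 59: drop
Round 4: pos4(id71) recv 93: fwd
Round 5: pos5(id86) recv 93: fwd
Round 6: pos0(id93) recv 93: ELECTED
Message ID 53 originates at pos 2; dropped at pos 4 in round 2

Answer: 2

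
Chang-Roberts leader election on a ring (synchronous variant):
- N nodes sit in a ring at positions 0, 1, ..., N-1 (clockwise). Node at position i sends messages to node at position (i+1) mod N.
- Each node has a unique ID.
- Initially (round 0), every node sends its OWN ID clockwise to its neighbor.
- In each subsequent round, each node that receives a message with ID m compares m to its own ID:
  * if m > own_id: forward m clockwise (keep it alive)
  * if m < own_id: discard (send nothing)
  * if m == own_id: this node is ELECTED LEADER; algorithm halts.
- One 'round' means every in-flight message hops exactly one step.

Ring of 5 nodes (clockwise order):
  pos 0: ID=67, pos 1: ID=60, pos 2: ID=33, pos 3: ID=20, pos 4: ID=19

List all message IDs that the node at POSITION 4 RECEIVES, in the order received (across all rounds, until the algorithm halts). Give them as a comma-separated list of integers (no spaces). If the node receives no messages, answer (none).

Answer: 20,33,60,67

Derivation:
Round 1: pos1(id60) recv 67: fwd; pos2(id33) recv 60: fwd; pos3(id20) recv 33: fwd; pos4(id19) recv 20: fwd; pos0(id67) recv 19: drop
Round 2: pos2(id33) recv 67: fwd; pos3(id20) recv 60: fwd; pos4(id19) recv 33: fwd; pos0(id67) recv 20: drop
Round 3: pos3(id20) recv 67: fwd; pos4(id19) recv 60: fwd; pos0(id67) recv 33: drop
Round 4: pos4(id19) recv 67: fwd; pos0(id67) recv 60: drop
Round 5: pos0(id67) recv 67: ELECTED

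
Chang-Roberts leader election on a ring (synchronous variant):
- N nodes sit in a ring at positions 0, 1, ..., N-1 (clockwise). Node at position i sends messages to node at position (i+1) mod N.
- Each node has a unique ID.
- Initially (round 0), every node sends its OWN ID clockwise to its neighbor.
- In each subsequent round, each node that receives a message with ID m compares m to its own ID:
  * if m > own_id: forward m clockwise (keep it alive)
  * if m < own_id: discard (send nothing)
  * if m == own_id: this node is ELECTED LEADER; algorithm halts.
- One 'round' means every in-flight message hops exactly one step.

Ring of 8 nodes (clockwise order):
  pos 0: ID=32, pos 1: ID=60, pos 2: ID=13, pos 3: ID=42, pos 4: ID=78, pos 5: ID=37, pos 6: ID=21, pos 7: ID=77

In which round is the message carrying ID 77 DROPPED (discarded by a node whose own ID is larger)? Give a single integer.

Answer: 5

Derivation:
Round 1: pos1(id60) recv 32: drop; pos2(id13) recv 60: fwd; pos3(id42) recv 13: drop; pos4(id78) recv 42: drop; pos5(id37) recv 78: fwd; pos6(id21) recv 37: fwd; pos7(id77) recv 21: drop; pos0(id32) recv 77: fwd
Round 2: pos3(id42) recv 60: fwd; pos6(id21) recv 78: fwd; pos7(id77) recv 37: drop; pos1(id60) recv 77: fwd
Round 3: pos4(id78) recv 60: drop; pos7(id77) recv 78: fwd; pos2(id13) recv 77: fwd
Round 4: pos0(id32) recv 78: fwd; pos3(id42) recv 77: fwd
Round 5: pos1(id60) recv 78: fwd; pos4(id78) recv 77: drop
Round 6: pos2(id13) recv 78: fwd
Round 7: pos3(id42) recv 78: fwd
Round 8: pos4(id78) recv 78: ELECTED
Message ID 77 originates at pos 7; dropped at pos 4 in round 5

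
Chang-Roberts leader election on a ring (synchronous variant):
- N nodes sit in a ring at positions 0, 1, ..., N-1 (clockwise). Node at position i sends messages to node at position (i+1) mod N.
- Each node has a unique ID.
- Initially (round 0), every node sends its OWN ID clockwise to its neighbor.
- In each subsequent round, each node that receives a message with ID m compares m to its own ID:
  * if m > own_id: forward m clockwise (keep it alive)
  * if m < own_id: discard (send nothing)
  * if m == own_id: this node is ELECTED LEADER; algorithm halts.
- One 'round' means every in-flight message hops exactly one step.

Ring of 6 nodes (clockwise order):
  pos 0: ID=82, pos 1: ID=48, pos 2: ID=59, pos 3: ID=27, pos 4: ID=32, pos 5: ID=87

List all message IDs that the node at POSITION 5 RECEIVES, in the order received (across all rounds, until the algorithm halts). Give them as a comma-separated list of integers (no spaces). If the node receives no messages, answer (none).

Answer: 32,59,82,87

Derivation:
Round 1: pos1(id48) recv 82: fwd; pos2(id59) recv 48: drop; pos3(id27) recv 59: fwd; pos4(id32) recv 27: drop; pos5(id87) recv 32: drop; pos0(id82) recv 87: fwd
Round 2: pos2(id59) recv 82: fwd; pos4(id32) recv 59: fwd; pos1(id48) recv 87: fwd
Round 3: pos3(id27) recv 82: fwd; pos5(id87) recv 59: drop; pos2(id59) recv 87: fwd
Round 4: pos4(id32) recv 82: fwd; pos3(id27) recv 87: fwd
Round 5: pos5(id87) recv 82: drop; pos4(id32) recv 87: fwd
Round 6: pos5(id87) recv 87: ELECTED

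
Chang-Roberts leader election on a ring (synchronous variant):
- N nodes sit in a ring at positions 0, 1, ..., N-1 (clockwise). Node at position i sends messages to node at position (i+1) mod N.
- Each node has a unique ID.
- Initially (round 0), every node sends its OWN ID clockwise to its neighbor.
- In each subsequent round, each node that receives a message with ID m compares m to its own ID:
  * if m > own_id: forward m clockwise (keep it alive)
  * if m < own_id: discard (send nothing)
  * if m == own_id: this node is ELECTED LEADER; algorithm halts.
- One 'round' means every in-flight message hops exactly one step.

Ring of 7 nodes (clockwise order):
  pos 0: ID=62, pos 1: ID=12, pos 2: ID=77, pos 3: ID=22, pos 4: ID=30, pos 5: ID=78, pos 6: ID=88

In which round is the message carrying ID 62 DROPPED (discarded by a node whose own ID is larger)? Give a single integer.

Answer: 2

Derivation:
Round 1: pos1(id12) recv 62: fwd; pos2(id77) recv 12: drop; pos3(id22) recv 77: fwd; pos4(id30) recv 22: drop; pos5(id78) recv 30: drop; pos6(id88) recv 78: drop; pos0(id62) recv 88: fwd
Round 2: pos2(id77) recv 62: drop; pos4(id30) recv 77: fwd; pos1(id12) recv 88: fwd
Round 3: pos5(id78) recv 77: drop; pos2(id77) recv 88: fwd
Round 4: pos3(id22) recv 88: fwd
Round 5: pos4(id30) recv 88: fwd
Round 6: pos5(id78) recv 88: fwd
Round 7: pos6(id88) recv 88: ELECTED
Message ID 62 originates at pos 0; dropped at pos 2 in round 2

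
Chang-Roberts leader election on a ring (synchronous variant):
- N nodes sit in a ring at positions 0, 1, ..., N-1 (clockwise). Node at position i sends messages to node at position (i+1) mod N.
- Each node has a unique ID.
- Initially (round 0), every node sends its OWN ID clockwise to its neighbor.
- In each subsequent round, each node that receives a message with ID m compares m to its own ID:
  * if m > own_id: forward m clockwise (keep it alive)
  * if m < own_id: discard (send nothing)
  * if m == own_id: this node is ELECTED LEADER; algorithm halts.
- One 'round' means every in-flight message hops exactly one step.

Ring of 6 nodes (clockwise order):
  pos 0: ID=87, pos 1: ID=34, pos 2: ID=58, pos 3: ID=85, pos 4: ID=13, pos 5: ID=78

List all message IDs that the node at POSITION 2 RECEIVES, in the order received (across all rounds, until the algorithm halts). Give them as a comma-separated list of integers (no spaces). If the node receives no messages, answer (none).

Answer: 34,87

Derivation:
Round 1: pos1(id34) recv 87: fwd; pos2(id58) recv 34: drop; pos3(id85) recv 58: drop; pos4(id13) recv 85: fwd; pos5(id78) recv 13: drop; pos0(id87) recv 78: drop
Round 2: pos2(id58) recv 87: fwd; pos5(id78) recv 85: fwd
Round 3: pos3(id85) recv 87: fwd; pos0(id87) recv 85: drop
Round 4: pos4(id13) recv 87: fwd
Round 5: pos5(id78) recv 87: fwd
Round 6: pos0(id87) recv 87: ELECTED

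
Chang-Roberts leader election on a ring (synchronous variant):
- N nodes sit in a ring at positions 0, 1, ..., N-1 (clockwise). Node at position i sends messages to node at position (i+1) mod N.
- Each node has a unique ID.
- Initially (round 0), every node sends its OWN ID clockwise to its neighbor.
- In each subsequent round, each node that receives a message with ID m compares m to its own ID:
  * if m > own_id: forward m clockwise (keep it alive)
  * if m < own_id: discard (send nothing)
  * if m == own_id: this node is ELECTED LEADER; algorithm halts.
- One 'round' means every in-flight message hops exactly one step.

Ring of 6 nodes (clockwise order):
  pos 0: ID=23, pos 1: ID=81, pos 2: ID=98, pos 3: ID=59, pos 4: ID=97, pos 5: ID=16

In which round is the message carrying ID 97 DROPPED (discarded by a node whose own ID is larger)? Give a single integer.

Round 1: pos1(id81) recv 23: drop; pos2(id98) recv 81: drop; pos3(id59) recv 98: fwd; pos4(id97) recv 59: drop; pos5(id16) recv 97: fwd; pos0(id23) recv 16: drop
Round 2: pos4(id97) recv 98: fwd; pos0(id23) recv 97: fwd
Round 3: pos5(id16) recv 98: fwd; pos1(id81) recv 97: fwd
Round 4: pos0(id23) recv 98: fwd; pos2(id98) recv 97: drop
Round 5: pos1(id81) recv 98: fwd
Round 6: pos2(id98) recv 98: ELECTED
Message ID 97 originates at pos 4; dropped at pos 2 in round 4

Answer: 4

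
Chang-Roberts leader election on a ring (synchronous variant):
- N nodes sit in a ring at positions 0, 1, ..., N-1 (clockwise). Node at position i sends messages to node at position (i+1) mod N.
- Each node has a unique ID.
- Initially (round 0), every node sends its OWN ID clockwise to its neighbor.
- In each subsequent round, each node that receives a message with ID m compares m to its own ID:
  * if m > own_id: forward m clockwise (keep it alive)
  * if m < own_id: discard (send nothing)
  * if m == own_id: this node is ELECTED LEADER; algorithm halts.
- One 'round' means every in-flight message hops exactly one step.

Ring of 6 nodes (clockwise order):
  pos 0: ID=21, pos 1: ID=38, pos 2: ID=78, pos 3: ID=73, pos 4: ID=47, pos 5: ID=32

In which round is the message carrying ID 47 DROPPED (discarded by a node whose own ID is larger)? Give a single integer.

Round 1: pos1(id38) recv 21: drop; pos2(id78) recv 38: drop; pos3(id73) recv 78: fwd; pos4(id47) recv 73: fwd; pos5(id32) recv 47: fwd; pos0(id21) recv 32: fwd
Round 2: pos4(id47) recv 78: fwd; pos5(id32) recv 73: fwd; pos0(id21) recv 47: fwd; pos1(id38) recv 32: drop
Round 3: pos5(id32) recv 78: fwd; pos0(id21) recv 73: fwd; pos1(id38) recv 47: fwd
Round 4: pos0(id21) recv 78: fwd; pos1(id38) recv 73: fwd; pos2(id78) recv 47: drop
Round 5: pos1(id38) recv 78: fwd; pos2(id78) recv 73: drop
Round 6: pos2(id78) recv 78: ELECTED
Message ID 47 originates at pos 4; dropped at pos 2 in round 4

Answer: 4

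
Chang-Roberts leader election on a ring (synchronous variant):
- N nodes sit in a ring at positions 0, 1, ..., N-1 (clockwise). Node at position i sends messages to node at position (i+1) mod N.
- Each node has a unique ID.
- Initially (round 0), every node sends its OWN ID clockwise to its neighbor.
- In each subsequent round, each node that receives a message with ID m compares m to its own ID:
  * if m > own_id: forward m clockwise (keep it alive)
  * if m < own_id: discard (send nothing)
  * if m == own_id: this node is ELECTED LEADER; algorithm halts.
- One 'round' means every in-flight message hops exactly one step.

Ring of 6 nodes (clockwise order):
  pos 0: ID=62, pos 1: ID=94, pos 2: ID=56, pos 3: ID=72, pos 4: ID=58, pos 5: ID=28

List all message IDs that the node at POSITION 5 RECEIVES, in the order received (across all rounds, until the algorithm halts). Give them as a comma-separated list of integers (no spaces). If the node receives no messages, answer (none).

Answer: 58,72,94

Derivation:
Round 1: pos1(id94) recv 62: drop; pos2(id56) recv 94: fwd; pos3(id72) recv 56: drop; pos4(id58) recv 72: fwd; pos5(id28) recv 58: fwd; pos0(id62) recv 28: drop
Round 2: pos3(id72) recv 94: fwd; pos5(id28) recv 72: fwd; pos0(id62) recv 58: drop
Round 3: pos4(id58) recv 94: fwd; pos0(id62) recv 72: fwd
Round 4: pos5(id28) recv 94: fwd; pos1(id94) recv 72: drop
Round 5: pos0(id62) recv 94: fwd
Round 6: pos1(id94) recv 94: ELECTED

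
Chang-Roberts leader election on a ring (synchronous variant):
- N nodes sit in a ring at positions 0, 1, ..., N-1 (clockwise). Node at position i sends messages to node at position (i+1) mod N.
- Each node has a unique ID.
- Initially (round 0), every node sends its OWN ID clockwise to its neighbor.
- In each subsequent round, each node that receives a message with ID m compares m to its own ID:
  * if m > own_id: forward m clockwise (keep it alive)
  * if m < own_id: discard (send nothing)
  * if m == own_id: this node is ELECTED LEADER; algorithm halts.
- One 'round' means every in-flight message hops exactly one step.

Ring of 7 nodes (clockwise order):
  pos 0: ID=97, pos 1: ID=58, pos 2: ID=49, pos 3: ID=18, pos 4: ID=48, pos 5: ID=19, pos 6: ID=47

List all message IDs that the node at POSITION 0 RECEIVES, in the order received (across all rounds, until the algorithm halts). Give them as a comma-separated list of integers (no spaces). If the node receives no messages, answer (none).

Round 1: pos1(id58) recv 97: fwd; pos2(id49) recv 58: fwd; pos3(id18) recv 49: fwd; pos4(id48) recv 18: drop; pos5(id19) recv 48: fwd; pos6(id47) recv 19: drop; pos0(id97) recv 47: drop
Round 2: pos2(id49) recv 97: fwd; pos3(id18) recv 58: fwd; pos4(id48) recv 49: fwd; pos6(id47) recv 48: fwd
Round 3: pos3(id18) recv 97: fwd; pos4(id48) recv 58: fwd; pos5(id19) recv 49: fwd; pos0(id97) recv 48: drop
Round 4: pos4(id48) recv 97: fwd; pos5(id19) recv 58: fwd; pos6(id47) recv 49: fwd
Round 5: pos5(id19) recv 97: fwd; pos6(id47) recv 58: fwd; pos0(id97) recv 49: drop
Round 6: pos6(id47) recv 97: fwd; pos0(id97) recv 58: drop
Round 7: pos0(id97) recv 97: ELECTED

Answer: 47,48,49,58,97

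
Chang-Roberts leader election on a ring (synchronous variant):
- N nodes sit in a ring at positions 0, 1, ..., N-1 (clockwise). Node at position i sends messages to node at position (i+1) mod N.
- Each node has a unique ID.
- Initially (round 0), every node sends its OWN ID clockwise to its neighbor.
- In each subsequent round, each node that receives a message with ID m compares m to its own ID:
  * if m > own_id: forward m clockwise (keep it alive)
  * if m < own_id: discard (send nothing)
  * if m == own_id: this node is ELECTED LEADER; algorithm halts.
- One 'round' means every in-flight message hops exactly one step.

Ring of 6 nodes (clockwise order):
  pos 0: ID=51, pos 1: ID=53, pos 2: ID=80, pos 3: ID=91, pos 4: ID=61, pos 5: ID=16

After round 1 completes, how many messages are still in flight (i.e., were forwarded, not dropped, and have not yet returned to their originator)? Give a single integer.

Round 1: pos1(id53) recv 51: drop; pos2(id80) recv 53: drop; pos3(id91) recv 80: drop; pos4(id61) recv 91: fwd; pos5(id16) recv 61: fwd; pos0(id51) recv 16: drop
After round 1: 2 messages still in flight

Answer: 2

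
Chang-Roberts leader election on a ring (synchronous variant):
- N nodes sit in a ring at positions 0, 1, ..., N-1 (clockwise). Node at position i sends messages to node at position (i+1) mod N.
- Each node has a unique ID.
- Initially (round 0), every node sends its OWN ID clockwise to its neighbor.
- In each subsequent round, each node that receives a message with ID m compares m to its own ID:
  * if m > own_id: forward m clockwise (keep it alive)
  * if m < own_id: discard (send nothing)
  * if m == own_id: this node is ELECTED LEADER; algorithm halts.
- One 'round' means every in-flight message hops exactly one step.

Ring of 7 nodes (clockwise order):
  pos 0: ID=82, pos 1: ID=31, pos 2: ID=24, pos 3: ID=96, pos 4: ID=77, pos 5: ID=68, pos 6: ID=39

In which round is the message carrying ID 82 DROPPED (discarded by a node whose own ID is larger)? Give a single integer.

Answer: 3

Derivation:
Round 1: pos1(id31) recv 82: fwd; pos2(id24) recv 31: fwd; pos3(id96) recv 24: drop; pos4(id77) recv 96: fwd; pos5(id68) recv 77: fwd; pos6(id39) recv 68: fwd; pos0(id82) recv 39: drop
Round 2: pos2(id24) recv 82: fwd; pos3(id96) recv 31: drop; pos5(id68) recv 96: fwd; pos6(id39) recv 77: fwd; pos0(id82) recv 68: drop
Round 3: pos3(id96) recv 82: drop; pos6(id39) recv 96: fwd; pos0(id82) recv 77: drop
Round 4: pos0(id82) recv 96: fwd
Round 5: pos1(id31) recv 96: fwd
Round 6: pos2(id24) recv 96: fwd
Round 7: pos3(id96) recv 96: ELECTED
Message ID 82 originates at pos 0; dropped at pos 3 in round 3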